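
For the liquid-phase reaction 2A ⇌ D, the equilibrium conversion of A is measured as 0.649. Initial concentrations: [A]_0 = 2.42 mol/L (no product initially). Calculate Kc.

Kc = 1.09 L/mol

Let X = conversion of A.
Concentrations: [A] = 2.42 − 2.42X; [D] = 1.21X.
At X = 0.649: [A] = 0.849, [D] = 0.785.
Kc = [D] / ([A]^2) = 1.09 L/mol.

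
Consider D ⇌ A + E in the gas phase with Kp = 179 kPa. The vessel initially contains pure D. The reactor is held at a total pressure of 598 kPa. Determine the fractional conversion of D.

Take 1 mol D as basis and let X be its fractional conversion, so ξ = X.
Moles: n_D = 1 − X; n_A = X; n_E = X.
Total moles n_T = 1 + X.
Mole fractions y_i = n_i/n_T; Kp = p_A p_E / (p_D) with p_i = y_i·P.
Equating to 179 kPa and solving on 0 < X < 1: X = 0.480.

X = 0.480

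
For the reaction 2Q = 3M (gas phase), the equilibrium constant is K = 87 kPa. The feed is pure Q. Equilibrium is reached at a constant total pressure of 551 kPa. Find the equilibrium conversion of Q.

Let X = conversion of Q (basis 1 mol Q); extent of reaction ξ = 0.5X.
Mole table: n_Q = 1 − X; n_M = 1.5X.
Total moles n_T = 1 + 0.5X.
With p_i = (n_i/n_T)P, K = p_M^3 / (p_Q^2).
Substituting and setting equal to 87 kPa gives a polynomial in X; the root in (0,1) is X = 0.298.

X = 0.298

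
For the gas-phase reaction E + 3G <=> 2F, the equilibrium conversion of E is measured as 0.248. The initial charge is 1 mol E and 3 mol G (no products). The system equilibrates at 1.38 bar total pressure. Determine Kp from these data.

Basis: 1 mol E initially; let X = conversion of E. Extent ξ = X.
Moles: n_E = 1 − X; n_G = 3 − 3X; n_F = 2X.
n_T = Σnᵢ = 4 − 2X.
At X = 0.248: n_E = 0.752, n_G = 2.26, n_F = 0.496, n_T = 3.5.
p_i = (n_i/n_T)·P. Kp = p_F^2 / (p_E p_G^3) = 0.184 bar^-2.

Kp = 0.184 bar^-2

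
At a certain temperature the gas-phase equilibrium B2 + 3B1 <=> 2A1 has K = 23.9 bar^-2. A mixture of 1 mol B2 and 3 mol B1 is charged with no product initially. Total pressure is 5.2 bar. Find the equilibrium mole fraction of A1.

Let X = conversion of B2 (basis 1 mol B2); extent of reaction ξ = X.
Species balance: n_B2 = 1 − X; n_B1 = 3 − 3X; n_A1 = 2X.
Summing: n_T = 4 − 2X.
With p_i = (n_i/n_T)P, K = p_A1^2 / (p_B2 p_B1^3).
Equating to 23.9 bar^-2 and solving on 0 < X < 1: X = 0.829.
Then n_A1 = 1.66, n_T = 2.34, so y_A1 = 0.707.

y_A1 = 0.707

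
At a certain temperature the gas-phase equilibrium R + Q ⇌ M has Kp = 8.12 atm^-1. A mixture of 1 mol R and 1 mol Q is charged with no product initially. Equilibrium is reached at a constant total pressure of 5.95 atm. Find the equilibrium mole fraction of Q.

y_Q = 0.125

Let X = conversion of R (basis 1 mol R); extent of reaction ξ = X.
Mole table: n_R = 1 − X; n_Q = 1 − X; n_M = X.
Summing: n_T = 2 − X.
With p_i = (n_i/n_T)P, Kp = p_M / (p_R p_Q).
Equating to 8.12 atm^-1 and solving on 0 < X < 1: X = 0.858.
Then n_Q = 0.142, n_T = 1.14, so y_Q = 0.125.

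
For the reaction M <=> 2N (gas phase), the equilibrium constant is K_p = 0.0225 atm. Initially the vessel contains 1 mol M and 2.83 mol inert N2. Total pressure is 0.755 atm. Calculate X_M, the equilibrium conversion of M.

Take 1 mol M as basis and let X be its fractional conversion, so ξ = X.
At extent ξ: n_M = 1 − X; n_N = 2X; n_I = 2.83 (inert).
Summing: n_T = 3.83 + X.
y_i = n_i/n_T, p_i = y_i·P. K_p = p_N^2 / (p_M).
Equating to 0.0225 atm and solving on 0 < X < 1: X = 0.158.

X = 0.158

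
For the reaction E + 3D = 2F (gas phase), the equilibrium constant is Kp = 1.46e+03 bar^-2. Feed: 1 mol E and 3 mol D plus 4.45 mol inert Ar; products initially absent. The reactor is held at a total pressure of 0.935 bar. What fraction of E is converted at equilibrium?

Take 1 mol E as basis and let X be its fractional conversion, so ξ = X.
Species balance: n_E = 1 − X; n_D = 3 − 3X; n_F = 2X; n_I = 4.45 (inert).
Summing: n_T = 8.45 − 2X.
With p_i = (n_i/n_T)P, Kp = p_F^2 / (p_E p_D^3).
Setting this equal to 1.46e+03 bar^-2 and taking the physical root (0 < X < 1) gives X = 0.762.

X = 0.762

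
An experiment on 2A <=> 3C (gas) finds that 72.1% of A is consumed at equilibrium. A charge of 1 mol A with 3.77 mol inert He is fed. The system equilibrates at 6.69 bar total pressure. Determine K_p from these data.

K_p = 21.2 bar

Take 1 mol A as basis and let X be its fractional conversion, so ξ = 0.5X.
Moles: n_A = 1 − X; n_C = 1.5X; n_I = 3.77 (inert).
n_T = Σnᵢ = 4.77 + 0.5X.
At X = 0.721: n_A = 0.279, n_C = 1.08, n_T = 5.13.
p_i = (n_i/n_T)·P. K_p = p_C^3 / (p_A^2) = 21.2 bar.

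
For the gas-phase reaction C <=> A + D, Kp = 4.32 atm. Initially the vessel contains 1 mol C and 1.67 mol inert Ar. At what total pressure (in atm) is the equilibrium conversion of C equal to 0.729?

Basis: 1 mol C initially; let X = conversion of C. Extent ξ = X.
Moles: n_C = 1 − X; n_A = X; n_D = X; n_I = 1.67 (inert).
n_T = Σnᵢ = 2.67 + X.
Kp = p_A p_D / (p_C) with p_i = (n_i/n_T)·P.
At X = 0.729: the mole-fraction product g(X) = Π y_i^ν_i = 0.5769. Since Kp = g(X)·P^{1}, P = (Kp/g)^(1/1) = (4.32/0.5769)^(1/1) = 7.49 atm.

P = 7.49 atm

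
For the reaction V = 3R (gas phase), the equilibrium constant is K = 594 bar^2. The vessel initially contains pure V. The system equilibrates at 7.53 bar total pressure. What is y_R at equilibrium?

Let X = conversion of V (basis 1 mol V); extent of reaction ξ = X.
Mole table: n_V = 1 − X; n_R = 3X.
Summing: n_T = 1 + 2X.
With p_i = (n_i/n_T)P, K = p_R^3 / (p_V).
Substituting and setting equal to 594 bar^2 gives a polynomial in X; the root in (0,1) is X = 0.803.
Then n_R = 2.41, n_T = 2.61, so y_R = 0.925.

y_R = 0.925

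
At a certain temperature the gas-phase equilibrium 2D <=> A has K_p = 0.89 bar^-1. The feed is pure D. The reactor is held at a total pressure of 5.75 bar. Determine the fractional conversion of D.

Basis: 1 mol D initially; let X = conversion of D. Extent ξ = 0.5X.
Moles: n_D = 1 − X; n_A = 0.5X.
Total moles n_T = 1 − 0.5X.
y_i = n_i/n_T, p_i = y_i·P. K_p = p_A / (p_D^2).
Setting this equal to 0.89 bar^-1 and taking the physical root (0 < X < 1) gives X = 0.784.

X = 0.784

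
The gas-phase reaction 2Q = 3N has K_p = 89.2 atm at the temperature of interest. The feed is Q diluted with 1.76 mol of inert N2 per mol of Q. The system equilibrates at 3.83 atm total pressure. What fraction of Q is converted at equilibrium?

X = 0.837

Let X = conversion of Q (basis 1 mol Q); extent of reaction ξ = 0.5X.
Mole table: n_Q = 1 − X; n_N = 1.5X; n_I = 1.76 (inert).
Summing: n_T = 2.76 + 0.5X.
With p_i = (n_i/n_T)P, K_p = p_N^3 / (p_Q^2).
Setting this equal to 89.2 atm and taking the physical root (0 < X < 1) gives X = 0.837.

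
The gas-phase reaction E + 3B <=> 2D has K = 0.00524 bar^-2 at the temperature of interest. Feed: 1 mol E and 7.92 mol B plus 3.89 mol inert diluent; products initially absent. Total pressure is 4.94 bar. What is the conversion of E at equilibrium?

Take 1 mol E as basis and let X be its fractional conversion, so ξ = X.
Species balance: n_E = 1 − X; n_B = 7.92 − 3X; n_D = 2X; n_I = 3.89 (inert).
Summing: n_T = 12.8 − 2X.
Mole fractions y_i = n_i/n_T; K = p_D^2 / (p_E p_B^3) with p_i = y_i·P.
This yields a degree-4 equation in X; solving on (0,1), X = 0.243.

X = 0.243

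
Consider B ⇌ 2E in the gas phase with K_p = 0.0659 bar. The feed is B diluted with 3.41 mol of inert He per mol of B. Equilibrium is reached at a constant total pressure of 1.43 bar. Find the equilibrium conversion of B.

Let X = conversion of B (basis 1 mol B); extent of reaction ξ = X.
Mole table: n_B = 1 − X; n_E = 2X; n_I = 3.41 (inert).
Total moles n_T = 4.41 + X.
Mole fractions y_i = n_i/n_T; K_p = p_E^2 / (p_B) with p_i = y_i·P.
Equating to 0.0659 bar and solving on 0 < X < 1: X = 0.206.

X = 0.206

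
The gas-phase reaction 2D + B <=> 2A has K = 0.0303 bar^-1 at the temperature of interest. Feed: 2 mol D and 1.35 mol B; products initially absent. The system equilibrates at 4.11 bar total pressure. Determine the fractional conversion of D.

X = 0.177

Let X = conversion of D (basis 2 mol D); extent of reaction ξ = X.
At extent ξ: n_D = 2 − 2X; n_B = 1.35 − X; n_A = 2X.
Summing: n_T = 3.35 − X.
With p_i = (n_i/n_T)P, K = p_A^2 / (p_D^2 p_B).
Setting this equal to 0.0303 bar^-1 and taking the physical root (0 < X < 1) gives X = 0.177.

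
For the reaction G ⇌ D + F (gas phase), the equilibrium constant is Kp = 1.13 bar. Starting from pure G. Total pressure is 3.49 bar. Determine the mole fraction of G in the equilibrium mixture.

Let X = conversion of G (basis 1 mol G); extent of reaction ξ = X.
Mole table: n_G = 1 − X; n_D = X; n_F = X.
n_T = Σnᵢ = 1 + X.
y_i = n_i/n_T, p_i = y_i·P. Kp = p_D p_F / (p_G).
Setting this equal to 1.13 bar and taking the physical root (0 < X < 1) gives X = 0.495.
Then n_G = 0.505, n_T = 1.49, so y_G = 0.338.

y_G = 0.338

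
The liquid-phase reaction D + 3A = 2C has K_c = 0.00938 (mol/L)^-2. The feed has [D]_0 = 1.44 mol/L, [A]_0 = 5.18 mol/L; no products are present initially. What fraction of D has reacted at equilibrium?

Let X = conversion of D; extent ξ = 1.44·X mol/L.
Concentrations: [D] = 1.44 − 1.44X; [A] = 5.18 − 4.32X; [C] = 2.88X.
K_c = [C]^2 / ([D] [A]^3).
This equals 0.00938 at X = 0.274 (the root in 0 < X < 1).

X = 0.274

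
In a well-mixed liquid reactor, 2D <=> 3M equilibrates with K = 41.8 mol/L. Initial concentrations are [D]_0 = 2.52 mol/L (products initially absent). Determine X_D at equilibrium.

X = 0.723

Let X = conversion of D; extent ξ = 2.52X/2 mol/L.
Concentrations: [D] = 2.52 − 2.52X; [M] = 3.78X.
K = [M]^3 / ([D]^2).
Equating to 41.8 mol/L: the physical root is X = 0.723.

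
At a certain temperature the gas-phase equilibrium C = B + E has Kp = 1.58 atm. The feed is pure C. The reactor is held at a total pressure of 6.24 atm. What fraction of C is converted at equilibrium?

X = 0.449

Basis: 1 mol C initially; let X = conversion of C. Extent ξ = X.
Species balance: n_C = 1 − X; n_B = X; n_E = X.
Summing: n_T = 1 + X.
With p_i = (n_i/n_T)P, Kp = p_B p_E / (p_C).
Substituting and setting equal to 1.58 atm gives a polynomial in X; the root in (0,1) is X = 0.449.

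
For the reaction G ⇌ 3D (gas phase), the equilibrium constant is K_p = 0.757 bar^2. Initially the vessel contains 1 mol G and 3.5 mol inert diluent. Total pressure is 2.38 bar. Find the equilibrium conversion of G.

X = 0.432

Let X = conversion of G (basis 1 mol G); extent of reaction ξ = X.
Mole table: n_G = 1 − X; n_D = 3X; n_I = 3.5 (inert).
n_T = Σnᵢ = 4.5 + 2X.
y_i = n_i/n_T, p_i = y_i·P. K_p = p_D^3 / (p_G).
Substituting and setting equal to 0.757 bar^2 gives a polynomial in X; the root in (0,1) is X = 0.432.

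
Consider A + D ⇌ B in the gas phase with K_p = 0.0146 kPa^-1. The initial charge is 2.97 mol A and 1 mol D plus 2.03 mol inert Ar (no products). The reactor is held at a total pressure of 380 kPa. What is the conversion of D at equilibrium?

X = 0.704

Let X = conversion of D (basis 1 mol D); extent of reaction ξ = X.
Moles: n_A = 2.97 − X; n_D = 1 − X; n_B = X; n_I = 2.03 (inert).
Total moles n_T = 6 − X.
y_i = n_i/n_T, p_i = y_i·P. K_p = p_B / (p_A p_D).
Equating to 0.0146 kPa^-1 and solving on 0 < X < 1: X = 0.704.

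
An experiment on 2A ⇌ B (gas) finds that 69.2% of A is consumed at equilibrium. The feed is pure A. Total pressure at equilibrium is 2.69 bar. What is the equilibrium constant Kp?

Take 1 mol A as basis and let X be its fractional conversion, so ξ = 0.5X.
At extent ξ: n_A = 1 − X; n_B = 0.5X.
Total moles n_T = 1 − 0.5X.
At X = 0.692: n_A = 0.308, n_B = 0.346, n_T = 0.654.
p_i = (n_i/n_T)·P. Kp = p_B / (p_A^2) = 0.887 bar^-1.

Kp = 0.887 bar^-1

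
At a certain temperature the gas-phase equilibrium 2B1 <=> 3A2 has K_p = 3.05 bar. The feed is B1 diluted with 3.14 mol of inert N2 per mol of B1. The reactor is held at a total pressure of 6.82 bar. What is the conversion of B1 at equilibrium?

Basis: 1 mol B1 initially; let X = conversion of B1. Extent ξ = 0.5X.
At extent ξ: n_B1 = 1 − X; n_A2 = 1.5X; n_I = 3.14 (inert).
Summing: n_T = 4.14 + 0.5X.
With p_i = (n_i/n_T)P, K_p = p_A2^3 / (p_B1^2).
This yields a degree-3 equation in X; solving on (0,1), X = 0.515.

X = 0.515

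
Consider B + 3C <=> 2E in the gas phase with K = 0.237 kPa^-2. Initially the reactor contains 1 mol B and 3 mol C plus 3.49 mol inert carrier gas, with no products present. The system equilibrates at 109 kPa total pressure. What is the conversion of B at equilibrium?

Take 1 mol B as basis and let X be its fractional conversion, so ξ = X.
At extent ξ: n_B = 1 − X; n_C = 3 − 3X; n_E = 2X; n_I = 3.49 (inert).
Total moles n_T = 7.49 − 2X.
With p_i = (n_i/n_T)P, K = p_E^2 / (p_B p_C^3).
Substituting and setting equal to 0.237 kPa^-2 gives a polynomial in X; the root in (0,1) is X = 0.814.

X = 0.814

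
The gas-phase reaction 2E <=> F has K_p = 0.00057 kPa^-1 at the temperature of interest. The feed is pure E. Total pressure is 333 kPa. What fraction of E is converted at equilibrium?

X = 0.246

Basis: 1 mol E initially; let X = conversion of E. Extent ξ = 0.5X.
Mole table: n_E = 1 − X; n_F = 0.5X.
n_T = Σnᵢ = 1 − 0.5X.
y_i = n_i/n_T, p_i = y_i·P. K_p = p_F / (p_E^2).
Setting this equal to 0.00057 kPa^-1 and taking the physical root (0 < X < 1) gives X = 0.246.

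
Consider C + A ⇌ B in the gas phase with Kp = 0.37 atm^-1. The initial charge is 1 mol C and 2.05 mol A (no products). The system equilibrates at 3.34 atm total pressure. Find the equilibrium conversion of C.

Basis: 1 mol C initially; let X = conversion of C. Extent ξ = X.
Moles: n_C = 1 − X; n_A = 2.05 − X; n_B = X.
n_T = Σnᵢ = 3.05 − X.
Mole fractions y_i = n_i/n_T; Kp = p_B / (p_C p_A) with p_i = y_i·P.
This yields a degree-2 equation in X; solving on (0,1), X = 0.433.

X = 0.433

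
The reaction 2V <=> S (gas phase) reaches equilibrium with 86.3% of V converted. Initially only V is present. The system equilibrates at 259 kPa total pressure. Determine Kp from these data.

Kp = 0.0505 kPa^-1

Basis: 1 mol V initially; let X = conversion of V. Extent ξ = 0.5X.
At extent ξ: n_V = 1 − X; n_S = 0.5X.
Summing: n_T = 1 − 0.5X.
At X = 0.863: n_V = 0.137, n_S = 0.431, n_T = 0.569.
p_i = (n_i/n_T)·P. Kp = p_S / (p_V^2) = 0.0505 kPa^-1.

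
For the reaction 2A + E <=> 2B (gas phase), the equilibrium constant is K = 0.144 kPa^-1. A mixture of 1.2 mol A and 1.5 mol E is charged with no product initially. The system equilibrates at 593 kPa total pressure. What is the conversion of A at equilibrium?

X = 0.861

Let X = conversion of A (basis 1.2 mol A); extent of reaction ξ = 0.6X.
Moles: n_A = 1.2 − 1.2X; n_E = 1.5 − 0.6X; n_B = 1.2X.
n_T = Σnᵢ = 2.7 − 0.6X.
With p_i = (n_i/n_T)P, K = p_B^2 / (p_A^2 p_E).
Setting this equal to 0.144 kPa^-1 and taking the physical root (0 < X < 1) gives X = 0.861.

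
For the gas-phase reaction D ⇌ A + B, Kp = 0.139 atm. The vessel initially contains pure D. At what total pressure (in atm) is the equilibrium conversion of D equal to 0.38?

P = 0.824 atm

Basis: 1 mol D initially; let X = conversion of D. Extent ξ = X.
Mole table: n_D = 1 − X; n_A = X; n_B = X.
Summing: n_T = 1 + X.
Kp = p_A p_B / (p_D) with p_i = (n_i/n_T)·P.
At X = 0.38: the mole-fraction product g(X) = Π y_i^ν_i = 0.1688. Since Kp = g(X)·P^{1}, P = (Kp/g)^(1/1) = (0.139/0.1688)^(1/1) = 0.824 atm.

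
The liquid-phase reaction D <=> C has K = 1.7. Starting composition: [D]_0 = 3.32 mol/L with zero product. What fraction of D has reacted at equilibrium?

X = 0.630

Let X = conversion of D; extent ξ = 3.32·X mol/L.
Concentrations: [D] = 3.32 − 3.32X; [C] = 3.32X.
K = [C] / ([D]).
Solving K = 1.7 for X ∈ (0,1): X = 0.630.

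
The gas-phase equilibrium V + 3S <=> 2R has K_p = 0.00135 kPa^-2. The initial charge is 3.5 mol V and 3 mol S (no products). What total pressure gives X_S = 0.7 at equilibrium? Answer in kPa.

Let X = conversion of S (basis 3 mol S); extent of reaction ξ = X.
Species balance: n_V = 3.5 − X; n_S = 3 − 3X; n_R = 2X.
Total moles n_T = 6.5 − 2X.
K_p = p_R^2 / (p_V p_S^3) with p_i = (n_i/n_T)·P.
At X = 0.7: the mole-fraction product g(X) = Π y_i^ν_i = 24.98. Since K_p = g(X)·P^{-2}, P = (g/K_p)^(1/2) = (24.98/0.00135)^(1/2) = 136 kPa.

P = 136 kPa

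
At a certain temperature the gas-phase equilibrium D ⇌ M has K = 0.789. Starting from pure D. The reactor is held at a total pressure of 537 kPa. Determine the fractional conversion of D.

Basis: 1 mol D initially; let X = conversion of D. Extent ξ = X.
Species balance: n_D = 1 − X; n_M = X.
Total moles n_T = 1 (Δν = 0, constant).
y_i = n_i/n_T, p_i = y_i·P. K = p_M / (p_D).
This yields a degree-1 equation in X; solving on (0,1), X = 0.441.

X = 0.441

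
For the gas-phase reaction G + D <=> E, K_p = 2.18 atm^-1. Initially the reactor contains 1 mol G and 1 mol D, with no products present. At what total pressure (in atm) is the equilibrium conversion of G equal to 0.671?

Basis: 1 mol G initially; let X = conversion of G. Extent ξ = X.
Moles: n_G = 1 − X; n_D = 1 − X; n_E = X.
Total moles n_T = 2 − X.
K_p = p_E / (p_G p_D) with p_i = (n_i/n_T)·P.
At X = 0.671: the mole-fraction product g(X) = Π y_i^ν_i = 8.239. Since K_p = g(X)·P^{-1}, P = (g/K_p)^(1/1) = (8.239/2.18)^(1/1) = 3.78 atm.

P = 3.78 atm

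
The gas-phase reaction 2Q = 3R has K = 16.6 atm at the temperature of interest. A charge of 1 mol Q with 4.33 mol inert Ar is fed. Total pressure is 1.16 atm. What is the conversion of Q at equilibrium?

Basis: 1 mol Q initially; let X = conversion of Q. Extent ξ = 0.5X.
At extent ξ: n_Q = 1 − X; n_R = 1.5X; n_I = 4.33 (inert).
Summing: n_T = 5.33 + 0.5X.
Mole fractions y_i = n_i/n_T; K = p_R^3 / (p_Q^2) with p_i = y_i·P.
Setting this equal to 16.6 atm and taking the physical root (0 < X < 1) gives X = 0.843.

X = 0.843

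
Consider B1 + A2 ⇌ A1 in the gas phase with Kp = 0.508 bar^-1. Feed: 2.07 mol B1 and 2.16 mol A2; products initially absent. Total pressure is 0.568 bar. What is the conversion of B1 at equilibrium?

X = 0.122

Let X = conversion of B1 (basis 2.07 mol B1); extent of reaction ξ = 2.07X.
Species balance: n_B1 = 2.07 − 2.07X; n_A2 = 2.16 − 2.07X; n_A1 = 2.07X.
Total moles n_T = 4.23 − 2.07X.
Mole fractions y_i = n_i/n_T; Kp = p_A1 / (p_B1 p_A2) with p_i = y_i·P.
Setting this equal to 0.508 bar^-1 and taking the physical root (0 < X < 1) gives X = 0.122.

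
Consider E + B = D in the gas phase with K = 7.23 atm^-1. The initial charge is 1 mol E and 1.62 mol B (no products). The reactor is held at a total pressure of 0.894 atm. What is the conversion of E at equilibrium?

X = 0.750

Let X = conversion of E (basis 1 mol E); extent of reaction ξ = X.
Mole table: n_E = 1 − X; n_B = 1.62 − X; n_D = X.
n_T = Σnᵢ = 2.62 − X.
y_i = n_i/n_T, p_i = y_i·P. K = p_D / (p_E p_B).
Setting this equal to 7.23 atm^-1 and taking the physical root (0 < X < 1) gives X = 0.750.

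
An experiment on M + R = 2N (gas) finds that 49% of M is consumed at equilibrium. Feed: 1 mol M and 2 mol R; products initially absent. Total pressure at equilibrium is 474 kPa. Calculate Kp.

Basis: 1 mol M initially; let X = conversion of M. Extent ξ = X.
At extent ξ: n_M = 1 − X; n_R = 2 − X; n_N = 2X.
n_T stays at 3 (no change in mole number).
At X = 0.49: n_M = 0.51, n_R = 1.51, n_N = 0.98, n_T = 3.
p_i = (n_i/n_T)·P. Kp = p_N^2 / (p_M p_R) = 1.25.

Kp = 1.25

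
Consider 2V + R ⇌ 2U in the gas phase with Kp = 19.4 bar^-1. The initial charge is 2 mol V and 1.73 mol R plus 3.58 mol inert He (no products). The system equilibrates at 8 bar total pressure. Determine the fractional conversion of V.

X = 0.823

Take 2 mol V as basis and let X be its fractional conversion, so ξ = X.
Species balance: n_V = 2 − 2X; n_R = 1.73 − X; n_U = 2X; n_I = 3.58 (inert).
n_T = Σnᵢ = 7.31 − X.
With p_i = (n_i/n_T)P, Kp = p_U^2 / (p_V^2 p_R).
Substituting and setting equal to 19.4 bar^-1 gives a polynomial in X; the root in (0,1) is X = 0.823.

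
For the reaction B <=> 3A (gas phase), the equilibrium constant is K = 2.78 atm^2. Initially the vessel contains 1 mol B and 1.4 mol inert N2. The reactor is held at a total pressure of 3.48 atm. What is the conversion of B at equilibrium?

Let X = conversion of B (basis 1 mol B); extent of reaction ξ = X.
Mole table: n_B = 1 − X; n_A = 3X; n_I = 1.4 (inert).
n_T = Σnᵢ = 2.4 + 2X.
y_i = n_i/n_T, p_i = y_i·P. K = p_A^3 / (p_B).
This yields a degree-3 equation in X; solving on (0,1), X = 0.375.

X = 0.375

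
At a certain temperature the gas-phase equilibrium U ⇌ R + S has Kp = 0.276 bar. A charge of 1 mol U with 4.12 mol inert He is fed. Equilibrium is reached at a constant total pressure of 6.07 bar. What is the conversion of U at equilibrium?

X = 0.391

Let X = conversion of U (basis 1 mol U); extent of reaction ξ = X.
Mole table: n_U = 1 − X; n_R = X; n_S = X; n_I = 4.12 (inert).
n_T = Σnᵢ = 5.12 + X.
y_i = n_i/n_T, p_i = y_i·P. Kp = p_R p_S / (p_U).
Equating to 0.276 bar and solving on 0 < X < 1: X = 0.391.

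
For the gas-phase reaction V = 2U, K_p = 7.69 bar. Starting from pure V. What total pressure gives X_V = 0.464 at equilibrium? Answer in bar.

P = 7.01 bar

Basis: 1 mol V initially; let X = conversion of V. Extent ξ = X.
Species balance: n_V = 1 − X; n_U = 2X.
Summing: n_T = 1 + X.
K_p = p_U^2 / (p_V) with p_i = (n_i/n_T)·P.
At X = 0.464: the mole-fraction product g(X) = Π y_i^ν_i = 1.097. Since K_p = g(X)·P^{1}, P = (K_p/g)^(1/1) = (7.69/1.097)^(1/1) = 7.01 bar.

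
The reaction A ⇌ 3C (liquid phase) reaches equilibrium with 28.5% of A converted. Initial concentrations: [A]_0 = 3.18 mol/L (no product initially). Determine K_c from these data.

K_c = 8.84 (mol/L)^2

Let X = conversion of A.
Concentrations: [A] = 3.18 − 3.18X; [C] = 9.54X.
At X = 0.285: [A] = 2.27, [C] = 2.72.
K_c = [C]^3 / ([A]) = 8.84 (mol/L)^2.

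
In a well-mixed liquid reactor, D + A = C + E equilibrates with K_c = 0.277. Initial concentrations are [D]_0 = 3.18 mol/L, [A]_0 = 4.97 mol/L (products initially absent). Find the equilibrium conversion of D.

X = 0.425

Let X = conversion of D; extent ξ = 3.18·X mol/L.
Concentrations: [D] = 3.18 − 3.18X; [A] = 4.97 − 3.18X; [C] = 3.18X; [E] = 3.18X.
K_c = [C] [E] / ([D] [A]).
Solving K_c = 0.277 for X ∈ (0,1): X = 0.425.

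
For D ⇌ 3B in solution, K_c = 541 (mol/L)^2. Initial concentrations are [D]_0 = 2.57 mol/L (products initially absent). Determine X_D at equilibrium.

X = 0.819

Let X = conversion of D; extent ξ = 2.57·X mol/L.
Concentrations: [D] = 2.57 − 2.57X; [B] = 7.71X.
K_c = [B]^3 / ([D]).
This equals 541 at X = 0.819 (the root in 0 < X < 1).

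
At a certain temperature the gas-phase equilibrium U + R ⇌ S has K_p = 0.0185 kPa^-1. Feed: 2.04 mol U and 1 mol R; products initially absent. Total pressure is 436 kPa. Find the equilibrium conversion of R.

Basis: 1 mol R initially; let X = conversion of R. Extent ξ = X.
Mole table: n_U = 2.04 − X; n_R = 1 − X; n_S = X.
Total moles n_T = 3.04 − X.
With p_i = (n_i/n_T)P, K_p = p_S / (p_U p_R).
This yields a degree-2 equation in X; solving on (0,1), X = 0.816.

X = 0.816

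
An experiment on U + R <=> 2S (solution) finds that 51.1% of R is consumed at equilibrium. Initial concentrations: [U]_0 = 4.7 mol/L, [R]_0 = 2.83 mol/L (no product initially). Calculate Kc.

Kc = 1.86

Let X = conversion of R.
Concentrations: [U] = 4.7 − 2.83X; [R] = 2.83 − 2.83X; [S] = 5.66X.
At X = 0.511: [U] = 3.25, [R] = 1.38, [S] = 2.89.
Kc = [S]^2 / ([U] [R]) = 1.86.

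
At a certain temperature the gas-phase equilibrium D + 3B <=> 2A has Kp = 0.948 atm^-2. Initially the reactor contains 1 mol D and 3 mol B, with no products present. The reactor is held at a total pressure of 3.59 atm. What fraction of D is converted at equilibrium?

X = 0.575

Take 1 mol D as basis and let X be its fractional conversion, so ξ = X.
Mole table: n_D = 1 − X; n_B = 3 − 3X; n_A = 2X.
Summing: n_T = 4 − 2X.
y_i = n_i/n_T, p_i = y_i·P. Kp = p_A^2 / (p_D p_B^3).
Equating to 0.948 atm^-2 and solving on 0 < X < 1: X = 0.575.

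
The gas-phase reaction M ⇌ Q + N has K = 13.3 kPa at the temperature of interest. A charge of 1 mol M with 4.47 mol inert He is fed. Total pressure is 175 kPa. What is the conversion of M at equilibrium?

X = 0.483

Basis: 1 mol M initially; let X = conversion of M. Extent ξ = X.
Moles: n_M = 1 − X; n_Q = X; n_N = X; n_I = 4.47 (inert).
Summing: n_T = 5.47 + X.
y_i = n_i/n_T, p_i = y_i·P. K = p_Q p_N / (p_M).
Setting this equal to 13.3 kPa and taking the physical root (0 < X < 1) gives X = 0.483.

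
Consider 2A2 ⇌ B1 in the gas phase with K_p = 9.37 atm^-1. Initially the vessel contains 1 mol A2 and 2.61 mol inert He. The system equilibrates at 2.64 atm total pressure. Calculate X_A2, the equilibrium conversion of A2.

Take 1 mol A2 as basis and let X be its fractional conversion, so ξ = 0.5X.
Species balance: n_A2 = 1 − X; n_B1 = 0.5X; n_I = 2.61 (inert).
Summing: n_T = 3.61 − 0.5X.
With p_i = (n_i/n_T)P, K_p = p_B1 / (p_A2^2).
Setting this equal to 9.37 atm^-1 and taking the physical root (0 < X < 1) gives X = 0.775.

X = 0.775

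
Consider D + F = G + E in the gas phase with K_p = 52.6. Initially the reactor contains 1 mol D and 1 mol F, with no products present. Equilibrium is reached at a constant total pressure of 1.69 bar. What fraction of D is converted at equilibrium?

Let X = conversion of D (basis 1 mol D); extent of reaction ξ = X.
Mole table: n_D = 1 − X; n_F = 1 − X; n_G = X; n_E = X.
Total moles n_T = 2 (Δν = 0, constant).
With p_i = (n_i/n_T)P, K_p = p_G p_E / (p_D p_F).
Substituting and setting equal to 52.6 gives a polynomial in X; the root in (0,1) is X = 0.879.

X = 0.879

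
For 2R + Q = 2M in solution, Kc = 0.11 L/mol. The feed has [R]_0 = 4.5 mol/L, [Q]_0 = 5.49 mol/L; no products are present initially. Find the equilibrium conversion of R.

Let X = conversion of R; extent ξ = 4.5X/2 mol/L.
Concentrations: [R] = 4.5 − 4.5X; [Q] = 5.49 − 2.25X; [M] = 4.5X.
Kc = [M]^2 / ([R]^2 [Q]).
This equals 0.11 at X = 0.415 (the root in 0 < X < 1).

X = 0.415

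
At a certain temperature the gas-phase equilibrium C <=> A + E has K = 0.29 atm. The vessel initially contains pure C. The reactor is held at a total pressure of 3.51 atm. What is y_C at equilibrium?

y_C = 0.567

Basis: 1 mol C initially; let X = conversion of C. Extent ξ = X.
At extent ξ: n_C = 1 − X; n_A = X; n_E = X.
Summing: n_T = 1 + X.
With p_i = (n_i/n_T)P, K = p_A p_E / (p_C).
Setting this equal to 0.29 atm and taking the physical root (0 < X < 1) gives X = 0.276.
Then n_C = 0.724, n_T = 1.28, so y_C = 0.567.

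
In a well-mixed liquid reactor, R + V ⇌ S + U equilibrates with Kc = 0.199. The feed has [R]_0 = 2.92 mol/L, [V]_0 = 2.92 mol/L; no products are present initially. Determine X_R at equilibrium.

Let X = conversion of R; extent ξ = 2.92·X mol/L.
Concentrations: [R] = 2.92 − 2.92X; [V] = 2.92 − 2.92X; [S] = 2.92X; [U] = 2.92X.
Kc = [S] [U] / ([R] [V]).
Equating to 0.199: the physical root is X = 0.308.

X = 0.308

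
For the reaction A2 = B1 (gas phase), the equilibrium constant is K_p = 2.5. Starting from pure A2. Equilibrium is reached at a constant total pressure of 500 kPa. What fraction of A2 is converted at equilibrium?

Take 1 mol A2 as basis and let X be its fractional conversion, so ξ = X.
Moles: n_A2 = 1 − X; n_B1 = X.
Total moles n_T = 1 (Δν = 0, constant).
y_i = n_i/n_T, p_i = y_i·P. K_p = p_B1 / (p_A2).
Substituting and setting equal to 2.5 gives a polynomial in X; the root in (0,1) is X = 0.714.

X = 0.714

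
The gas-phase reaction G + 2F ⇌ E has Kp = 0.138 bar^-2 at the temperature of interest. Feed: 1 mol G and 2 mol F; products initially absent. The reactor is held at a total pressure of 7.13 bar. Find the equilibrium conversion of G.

Basis: 1 mol G initially; let X = conversion of G. Extent ξ = X.
Moles: n_G = 1 − X; n_F = 2 − 2X; n_E = X.
n_T = Σnᵢ = 3 − 2X.
y_i = n_i/n_T, p_i = y_i·P. Kp = p_E / (p_G p_F^2).
This yields a degree-3 equation in X; solving on (0,1), X = 0.588.

X = 0.588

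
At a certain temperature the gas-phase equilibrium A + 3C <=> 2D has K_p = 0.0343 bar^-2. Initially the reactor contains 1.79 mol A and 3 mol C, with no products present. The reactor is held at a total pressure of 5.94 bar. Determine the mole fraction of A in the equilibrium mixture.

y_A = 0.349

Basis: 3 mol C initially; let X = conversion of C. Extent ξ = X.
Moles: n_A = 1.79 − X; n_C = 3 − 3X; n_D = 2X.
n_T = Σnᵢ = 4.79 − 2X.
With p_i = (n_i/n_T)P, K_p = p_D^2 / (p_A p_C^3).
Setting this equal to 0.0343 bar^-2 and taking the physical root (0 < X < 1) gives X = 0.396.
Then n_A = 1.39, n_T = 4, so y_A = 0.349.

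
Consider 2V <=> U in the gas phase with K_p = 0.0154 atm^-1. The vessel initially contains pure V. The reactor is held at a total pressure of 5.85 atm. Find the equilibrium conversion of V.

X = 0.143

Let X = conversion of V (basis 1 mol V); extent of reaction ξ = 0.5X.
Mole table: n_V = 1 − X; n_U = 0.5X.
n_T = Σnᵢ = 1 − 0.5X.
Mole fractions y_i = n_i/n_T; K_p = p_U / (p_V^2) with p_i = y_i·P.
Substituting and setting equal to 0.0154 atm^-1 gives a polynomial in X; the root in (0,1) is X = 0.143.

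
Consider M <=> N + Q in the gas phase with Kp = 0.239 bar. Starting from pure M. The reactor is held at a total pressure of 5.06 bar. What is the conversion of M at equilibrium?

Basis: 1 mol M initially; let X = conversion of M. Extent ξ = X.
At extent ξ: n_M = 1 − X; n_N = X; n_Q = X.
n_T = Σnᵢ = 1 + X.
Mole fractions y_i = n_i/n_T; Kp = p_N p_Q / (p_M) with p_i = y_i·P.
Substituting and setting equal to 0.239 bar gives a polynomial in X; the root in (0,1) is X = 0.212.

X = 0.212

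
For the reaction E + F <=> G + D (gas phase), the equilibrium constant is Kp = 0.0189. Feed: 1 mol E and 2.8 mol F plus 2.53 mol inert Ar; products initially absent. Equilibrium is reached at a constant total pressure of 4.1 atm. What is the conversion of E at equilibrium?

Take 1 mol E as basis and let X be its fractional conversion, so ξ = X.
At extent ξ: n_E = 1 − X; n_F = 2.8 − X; n_G = X; n_D = X; n_I = 2.53 (inert).
Total moles n_T = 6.33 (Δν = 0, constant).
With p_i = (n_i/n_T)P, Kp = p_G p_D / (p_E p_F).
This yields a degree-2 equation in X; solving on (0,1), X = 0.199.

X = 0.199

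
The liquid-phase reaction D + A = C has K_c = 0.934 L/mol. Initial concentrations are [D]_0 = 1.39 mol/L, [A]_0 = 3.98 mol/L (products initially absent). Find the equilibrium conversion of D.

Let X = conversion of D; extent ξ = 1.39·X mol/L.
Concentrations: [D] = 1.39 − 1.39X; [A] = 3.98 − 1.39X; [C] = 1.39X.
K_c = [C] / ([D] [A]).
Solving K_c = 0.934 for X ∈ (0,1): X = 0.734.

X = 0.734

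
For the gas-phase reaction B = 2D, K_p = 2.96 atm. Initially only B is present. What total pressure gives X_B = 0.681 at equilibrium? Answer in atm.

Let X = conversion of B (basis 1 mol B); extent of reaction ξ = X.
Mole table: n_B = 1 − X; n_D = 2X.
Total moles n_T = 1 + X.
K_p = p_D^2 / (p_B) with p_i = (n_i/n_T)·P.
At X = 0.681: the mole-fraction product g(X) = Π y_i^ν_i = 3.459. Since K_p = g(X)·P^{1}, P = (K_p/g)^(1/1) = (2.96/3.459)^(1/1) = 0.856 atm.

P = 0.856 atm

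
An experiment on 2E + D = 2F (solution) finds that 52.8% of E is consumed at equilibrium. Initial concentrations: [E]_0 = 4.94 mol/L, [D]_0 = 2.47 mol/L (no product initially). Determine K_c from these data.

Let X = conversion of E.
Concentrations: [E] = 4.94 − 4.94X; [D] = 2.47 − 2.47X; [F] = 4.94X.
At X = 0.528: [E] = 2.33, [D] = 1.17, [F] = 2.61.
K_c = [F]^2 / ([E]^2 [D]) = 1.07 L/mol.

K_c = 1.07 L/mol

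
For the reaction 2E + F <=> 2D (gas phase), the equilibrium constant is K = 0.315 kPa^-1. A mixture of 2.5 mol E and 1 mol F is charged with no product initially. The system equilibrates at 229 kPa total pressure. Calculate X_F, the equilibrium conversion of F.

Basis: 1 mol F initially; let X = conversion of F. Extent ξ = X.
Mole table: n_E = 2.5 − 2X; n_F = 1 − X; n_D = 2X.
n_T = Σnᵢ = 3.5 − X.
Mole fractions y_i = n_i/n_T; K = p_D^2 / (p_E^2 p_F) with p_i = y_i·P.
This yields a degree-3 equation in X; solving on (0,1), X = 0.843.

X = 0.843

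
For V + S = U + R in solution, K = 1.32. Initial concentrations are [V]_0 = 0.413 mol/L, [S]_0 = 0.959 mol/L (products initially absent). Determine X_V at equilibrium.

Let X = conversion of V; extent ξ = 0.413·X mol/L.
Concentrations: [V] = 0.413 − 0.413X; [S] = 0.959 − 0.413X; [U] = 0.413X; [R] = 0.413X.
K = [U] [R] / ([V] [S]).
Setting equal to 1.32 and solving for X on (0,1) gives X = 0.739.

X = 0.739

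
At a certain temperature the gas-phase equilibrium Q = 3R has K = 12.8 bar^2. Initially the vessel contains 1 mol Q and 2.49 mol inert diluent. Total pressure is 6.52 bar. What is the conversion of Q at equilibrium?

X = 0.485

Basis: 1 mol Q initially; let X = conversion of Q. Extent ξ = X.
At extent ξ: n_Q = 1 − X; n_R = 3X; n_I = 2.49 (inert).
Summing: n_T = 3.49 + 2X.
Mole fractions y_i = n_i/n_T; K = p_R^3 / (p_Q) with p_i = y_i·P.
Setting this equal to 12.8 bar^2 and taking the physical root (0 < X < 1) gives X = 0.485.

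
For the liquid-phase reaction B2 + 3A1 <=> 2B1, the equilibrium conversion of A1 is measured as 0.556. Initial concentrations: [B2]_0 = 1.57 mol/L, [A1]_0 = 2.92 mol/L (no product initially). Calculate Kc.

Kc = 0.523 (mol/L)^-2

Let X = conversion of A1.
Concentrations: [B2] = 1.57 − 0.973X; [A1] = 2.92 − 2.92X; [B1] = 1.95X.
At X = 0.556: [B2] = 1.03, [A1] = 1.3, [B1] = 1.08.
Kc = [B1]^2 / ([B2] [A1]^3) = 0.523 (mol/L)^-2.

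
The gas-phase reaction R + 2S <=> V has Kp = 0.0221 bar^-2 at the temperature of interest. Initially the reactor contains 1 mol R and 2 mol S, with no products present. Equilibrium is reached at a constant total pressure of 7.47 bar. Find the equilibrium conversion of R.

X = 0.296

Basis: 1 mol R initially; let X = conversion of R. Extent ξ = X.
Moles: n_R = 1 − X; n_S = 2 − 2X; n_V = X.
n_T = Σnᵢ = 3 − 2X.
y_i = n_i/n_T, p_i = y_i·P. Kp = p_V / (p_R p_S^2).
Substituting and setting equal to 0.0221 bar^-2 gives a polynomial in X; the root in (0,1) is X = 0.296.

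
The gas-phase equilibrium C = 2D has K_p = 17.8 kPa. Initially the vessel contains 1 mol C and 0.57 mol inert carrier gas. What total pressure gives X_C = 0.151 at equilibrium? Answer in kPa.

P = 285 kPa

Let X = conversion of C (basis 1 mol C); extent of reaction ξ = X.
At extent ξ: n_C = 1 − X; n_D = 2X; n_I = 0.57 (inert).
Total moles n_T = 1.57 + X.
K_p = p_D^2 / (p_C) with p_i = (n_i/n_T)·P.
At X = 0.151: the mole-fraction product g(X) = Π y_i^ν_i = 0.06242. Since K_p = g(X)·P^{1}, P = (K_p/g)^(1/1) = (17.8/0.06242)^(1/1) = 285 kPa.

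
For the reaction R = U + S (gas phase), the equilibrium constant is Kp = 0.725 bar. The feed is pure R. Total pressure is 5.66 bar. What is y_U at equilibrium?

Basis: 1 mol R initially; let X = conversion of R. Extent ξ = X.
Moles: n_R = 1 − X; n_U = X; n_S = X.
n_T = Σnᵢ = 1 + X.
y_i = n_i/n_T, p_i = y_i·P. Kp = p_U p_S / (p_R).
This yields a degree-2 equation in X; solving on (0,1), X = 0.337.
Then n_U = 0.337, n_T = 1.34, so y_U = 0.252.

y_U = 0.252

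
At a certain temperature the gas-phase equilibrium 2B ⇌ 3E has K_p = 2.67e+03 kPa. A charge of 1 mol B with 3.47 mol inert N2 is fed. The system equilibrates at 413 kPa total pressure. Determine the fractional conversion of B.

X = 0.776

Let X = conversion of B (basis 1 mol B); extent of reaction ξ = 0.5X.
Species balance: n_B = 1 − X; n_E = 1.5X; n_I = 3.47 (inert).
Total moles n_T = 4.47 + 0.5X.
With p_i = (n_i/n_T)P, K_p = p_E^3 / (p_B^2).
Equating to 2.67e+03 kPa and solving on 0 < X < 1: X = 0.776.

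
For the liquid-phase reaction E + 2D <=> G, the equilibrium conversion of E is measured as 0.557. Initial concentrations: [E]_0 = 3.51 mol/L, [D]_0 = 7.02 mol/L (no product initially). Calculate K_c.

K_c = 0.13 (mol/L)^-2

Let X = conversion of E.
Concentrations: [E] = 3.51 − 3.51X; [D] = 7.02 − 7.02X; [G] = 3.51X.
At X = 0.557: [E] = 1.55, [D] = 3.11, [G] = 1.96.
K_c = [G] / ([E] [D]^2) = 0.13 (mol/L)^-2.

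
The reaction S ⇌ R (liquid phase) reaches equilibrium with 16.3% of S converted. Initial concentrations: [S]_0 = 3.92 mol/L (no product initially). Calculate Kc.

Kc = 0.195

Let X = conversion of S.
Concentrations: [S] = 3.92 − 3.92X; [R] = 3.92X.
At X = 0.163: [S] = 3.28, [R] = 0.639.
Kc = [R] / ([S]) = 0.195.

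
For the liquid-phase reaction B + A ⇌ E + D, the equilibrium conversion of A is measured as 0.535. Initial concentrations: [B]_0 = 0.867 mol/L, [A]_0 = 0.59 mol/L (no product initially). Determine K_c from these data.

Let X = conversion of A.
Concentrations: [B] = 0.867 − 0.59X; [A] = 0.59 − 0.59X; [E] = 0.59X; [D] = 0.59X.
At X = 0.535: [B] = 0.551, [A] = 0.274, [E] = 0.316, [D] = 0.316.
K_c = [E] [D] / ([B] [A]) = 0.659.

K_c = 0.659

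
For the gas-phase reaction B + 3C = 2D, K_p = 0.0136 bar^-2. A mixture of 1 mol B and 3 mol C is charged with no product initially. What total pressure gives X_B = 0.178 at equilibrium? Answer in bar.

P = 3.17 bar

Let X = conversion of B (basis 1 mol B); extent of reaction ξ = X.
Moles: n_B = 1 − X; n_C = 3 − 3X; n_D = 2X.
Total moles n_T = 4 − 2X.
K_p = p_D^2 / (p_B p_C^3) with p_i = (n_i/n_T)·P.
At X = 0.178: the mole-fraction product g(X) = Π y_i^ν_i = 0.1365. Since K_p = g(X)·P^{-2}, P = (g/K_p)^(1/2) = (0.1365/0.0136)^(1/2) = 3.17 bar.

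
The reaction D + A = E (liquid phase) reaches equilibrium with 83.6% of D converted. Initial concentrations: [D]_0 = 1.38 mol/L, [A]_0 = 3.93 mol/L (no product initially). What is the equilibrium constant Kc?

Let X = conversion of D.
Concentrations: [D] = 1.38 − 1.38X; [A] = 3.93 − 1.38X; [E] = 1.38X.
At X = 0.836: [D] = 0.226, [A] = 2.78, [E] = 1.15.
Kc = [E] / ([D] [A]) = 1.84 L/mol.

Kc = 1.84 L/mol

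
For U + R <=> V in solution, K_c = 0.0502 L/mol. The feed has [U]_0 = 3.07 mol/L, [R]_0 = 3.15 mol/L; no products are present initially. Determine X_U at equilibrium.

Let X = conversion of U; extent ξ = 3.07·X mol/L.
Concentrations: [U] = 3.07 − 3.07X; [R] = 3.15 − 3.07X; [V] = 3.07X.
K_c = [V] / ([U] [R]).
Setting equal to 0.0502 and solving for X on (0,1) gives X = 0.122.

X = 0.122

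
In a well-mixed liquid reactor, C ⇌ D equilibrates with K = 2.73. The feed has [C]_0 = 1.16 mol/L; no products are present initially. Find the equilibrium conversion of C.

Let X = conversion of C; extent ξ = 1.16·X mol/L.
Concentrations: [C] = 1.16 − 1.16X; [D] = 1.16X.
K = [D] / ([C]).
Equating to 2.73: the physical root is X = 0.732.

X = 0.732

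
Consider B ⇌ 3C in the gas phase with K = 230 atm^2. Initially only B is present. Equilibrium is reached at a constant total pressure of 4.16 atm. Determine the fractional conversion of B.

Basis: 1 mol B initially; let X = conversion of B. Extent ξ = X.
Mole table: n_B = 1 − X; n_C = 3X.
Total moles n_T = 1 + 2X.
Mole fractions y_i = n_i/n_T; K = p_C^3 / (p_B) with p_i = y_i·P.
Setting this equal to 230 atm^2 and taking the physical root (0 < X < 1) gives X = 0.834.

X = 0.834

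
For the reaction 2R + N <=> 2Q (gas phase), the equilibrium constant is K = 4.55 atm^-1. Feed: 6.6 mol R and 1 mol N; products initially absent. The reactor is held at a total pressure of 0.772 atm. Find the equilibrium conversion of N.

Basis: 1 mol N initially; let X = conversion of N. Extent ξ = X.
Moles: n_R = 6.6 − 2X; n_N = 1 − X; n_Q = 2X.
Total moles n_T = 7.6 − X.
y_i = n_i/n_T, p_i = y_i·P. K = p_Q^2 / (p_R^2 p_N).
Setting this equal to 4.55 atm^-1 and taking the physical root (0 < X < 1) gives X = 0.801.

X = 0.801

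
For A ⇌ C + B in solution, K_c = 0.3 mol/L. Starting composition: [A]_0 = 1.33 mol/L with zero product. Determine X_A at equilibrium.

X = 0.375

Let X = conversion of A; extent ξ = 1.33·X mol/L.
Concentrations: [A] = 1.33 − 1.33X; [C] = 1.33X; [B] = 1.33X.
K_c = [C] [B] / ([A]).
This equals 0.3 at X = 0.375 (the root in 0 < X < 1).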